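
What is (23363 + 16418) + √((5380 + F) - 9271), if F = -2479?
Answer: 39781 + 7*I*√130 ≈ 39781.0 + 79.812*I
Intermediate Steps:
(23363 + 16418) + √((5380 + F) - 9271) = (23363 + 16418) + √((5380 - 2479) - 9271) = 39781 + √(2901 - 9271) = 39781 + √(-6370) = 39781 + 7*I*√130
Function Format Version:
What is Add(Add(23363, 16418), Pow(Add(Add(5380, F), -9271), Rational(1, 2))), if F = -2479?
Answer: Add(39781, Mul(7, I, Pow(130, Rational(1, 2)))) ≈ Add(39781., Mul(79.812, I))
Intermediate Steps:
Add(Add(23363, 16418), Pow(Add(Add(5380, F), -9271), Rational(1, 2))) = Add(Add(23363, 16418), Pow(Add(Add(5380, -2479), -9271), Rational(1, 2))) = Add(39781, Pow(Add(2901, -9271), Rational(1, 2))) = Add(39781, Pow(-6370, Rational(1, 2))) = Add(39781, Mul(7, I, Pow(130, Rational(1, 2))))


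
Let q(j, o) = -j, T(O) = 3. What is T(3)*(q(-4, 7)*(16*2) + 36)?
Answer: 492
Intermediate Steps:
T(3)*(q(-4, 7)*(16*2) + 36) = 3*((-1*(-4))*(16*2) + 36) = 3*(4*32 + 36) = 3*(128 + 36) = 3*164 = 492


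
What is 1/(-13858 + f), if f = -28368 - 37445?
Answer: -1/79671 ≈ -1.2552e-5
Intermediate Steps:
f = -65813
1/(-13858 + f) = 1/(-13858 - 65813) = 1/(-79671) = -1/79671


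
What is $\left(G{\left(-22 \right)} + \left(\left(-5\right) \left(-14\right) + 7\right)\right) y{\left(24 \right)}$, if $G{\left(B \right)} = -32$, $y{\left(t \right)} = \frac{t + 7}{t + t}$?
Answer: $\frac{465}{16} \approx 29.063$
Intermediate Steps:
$y{\left(t \right)} = \frac{7 + t}{2 t}$
$\left(G{\left(-22 \right)} + \left(\left(-5\right) \left(-14\right) + 7\right)\right) y{\left(24 \right)} = \left(-32 + \left(\left(-5\right) \left(-14\right) + 7\right)\right) \frac{7 + 24}{2 \cdot 24} = \left(-32 + \left(70 + 7\right)\right) \frac{1}{2} \cdot \frac{1}{24} \cdot 31 = \left(-32 + 77\right) \frac{31}{48} = 45 \cdot \frac{31}{48} = \frac{465}{16}$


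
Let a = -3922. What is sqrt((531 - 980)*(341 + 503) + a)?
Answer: 3*I*sqrt(42542) ≈ 618.77*I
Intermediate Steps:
sqrt((531 - 980)*(341 + 503) + a) = sqrt((531 - 980)*(341 + 503) - 3922) = sqrt(-449*844 - 3922) = sqrt(-378956 - 3922) = sqrt(-382878) = 3*I*sqrt(42542)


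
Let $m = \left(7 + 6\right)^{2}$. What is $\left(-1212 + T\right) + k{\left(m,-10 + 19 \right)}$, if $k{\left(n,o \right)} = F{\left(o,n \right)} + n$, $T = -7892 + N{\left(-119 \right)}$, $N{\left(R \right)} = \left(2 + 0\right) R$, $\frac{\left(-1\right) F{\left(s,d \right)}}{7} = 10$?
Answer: $-9243$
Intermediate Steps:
$F{\left(s,d \right)} = -70$ ($F{\left(s,d \right)} = \left(-7\right) 10 = -70$)
$m = 169$ ($m = 13^{2} = 169$)
$N{\left(R \right)} = 2 R$
$T = -8130$ ($T = -7892 + 2 \left(-119\right) = -7892 - 238 = -8130$)
$k{\left(n,o \right)} = -70 + n$
$\left(-1212 + T\right) + k{\left(m,-10 + 19 \right)} = \left(-1212 - 8130\right) + \left(-70 + 169\right) = -9342 + 99 = -9243$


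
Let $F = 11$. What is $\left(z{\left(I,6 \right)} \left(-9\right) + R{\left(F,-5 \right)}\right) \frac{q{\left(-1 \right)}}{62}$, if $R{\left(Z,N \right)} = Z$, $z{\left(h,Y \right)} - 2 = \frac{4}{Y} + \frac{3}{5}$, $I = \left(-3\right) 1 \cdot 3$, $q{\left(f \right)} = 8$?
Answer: $- \frac{368}{155} \approx -2.3742$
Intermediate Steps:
$I = -9$ ($I = \left(-3\right) 3 = -9$)
$z{\left(h,Y \right)} = \frac{13}{5} + \frac{4}{Y}$ ($z{\left(h,Y \right)} = 2 + \left(\frac{4}{Y} + \frac{3}{5}\right) = 2 + \left(\frac{3}{5} + \frac{4}{Y}\right) = \frac{13}{5} + \frac{4}{Y}$)
$\left(z{\left(I,6 \right)} \left(-9\right) + R{\left(F,-5 \right)}\right) \frac{q{\left(-1 \right)}}{62} = \left(\left(\frac{13}{5} + \frac{4}{6}\right) \left(-9\right) + 11\right) \frac{8}{62} = \left(\left(\frac{13}{5} + 4 \cdot \frac{1}{6}\right) \left(-9\right) + 11\right) 8 \cdot \frac{1}{62} = \left(\left(\frac{13}{5} + \frac{2}{3}\right) \left(-9\right) + 11\right) \frac{4}{31} = \left(\frac{49}{15} \left(-9\right) + 11\right) \frac{4}{31} = \left(- \frac{147}{5} + 11\right) \frac{4}{31} = \left(- \frac{92}{5}\right) \frac{4}{31} = - \frac{368}{155}$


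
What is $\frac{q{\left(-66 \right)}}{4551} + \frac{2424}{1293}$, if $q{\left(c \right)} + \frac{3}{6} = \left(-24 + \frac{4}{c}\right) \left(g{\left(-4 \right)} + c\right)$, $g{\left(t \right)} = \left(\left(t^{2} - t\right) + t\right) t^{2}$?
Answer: $\frac{112640185}{129457746} \approx 0.87009$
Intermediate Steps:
$g{\left(t \right)} = t^{4}$ ($g{\left(t \right)} = t^{2} t^{2} = t^{4}$)
$q{\left(c \right)} = - \frac{1}{2} + \left(-24 + \frac{4}{c}\right) \left(256 + c\right)$ ($q{\left(c \right)} = - \frac{1}{2} + \left(-24 + \frac{4}{c}\right) \left(\left(-4\right)^{4} + c\right) = - \frac{1}{2} + \left(-24 + \frac{4}{c}\right) \left(256 + c\right)$)
$\frac{q{\left(-66 \right)}}{4551} + \frac{2424}{1293} = \frac{- \frac{12281}{2} - -1584 + \frac{1024}{-66}}{4551} + \frac{2424}{1293} = \left(- \frac{12281}{2} + 1584 + 1024 \left(- \frac{1}{66}\right)\right) \frac{1}{4551} + 2424 \cdot \frac{1}{1293} = \left(- \frac{12281}{2} + 1584 - \frac{512}{33}\right) \frac{1}{4551} + \frac{808}{431} = \left(- \frac{301753}{66}\right) \frac{1}{4551} + \frac{808}{431} = - \frac{301753}{300366} + \frac{808}{431} = \frac{112640185}{129457746}$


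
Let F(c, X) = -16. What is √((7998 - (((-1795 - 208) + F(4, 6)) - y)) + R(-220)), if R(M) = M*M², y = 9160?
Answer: 241*I*√183 ≈ 3260.2*I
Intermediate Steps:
R(M) = M³
√((7998 - (((-1795 - 208) + F(4, 6)) - y)) + R(-220)) = √((7998 - (((-1795 - 208) - 16) - 1*9160)) + (-220)³) = √((7998 - ((-2003 - 16) - 9160)) - 10648000) = √((7998 - (-2019 - 9160)) - 10648000) = √((7998 - 1*(-11179)) - 10648000) = √((7998 + 11179) - 10648000) = √(19177 - 10648000) = √(-10628823) = 241*I*√183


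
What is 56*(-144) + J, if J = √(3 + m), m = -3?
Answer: -8064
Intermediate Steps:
J = 0 (J = √(3 - 3) = √0 = 0)
56*(-144) + J = 56*(-144) + 0 = -8064 + 0 = -8064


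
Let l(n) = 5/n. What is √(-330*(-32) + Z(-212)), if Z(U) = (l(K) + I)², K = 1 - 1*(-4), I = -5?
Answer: 4*√661 ≈ 102.84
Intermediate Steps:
K = 5 (K = 1 + 4 = 5)
Z(U) = 16 (Z(U) = (5/5 - 5)² = (5*(⅕) - 5)² = (1 - 5)² = (-4)² = 16)
√(-330*(-32) + Z(-212)) = √(-330*(-32) + 16) = √(10560 + 16) = √10576 = 4*√661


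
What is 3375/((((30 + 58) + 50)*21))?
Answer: 375/322 ≈ 1.1646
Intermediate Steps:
3375/((((30 + 58) + 50)*21)) = 3375/(((88 + 50)*21)) = 3375/((138*21)) = 3375/2898 = 3375*(1/2898) = 375/322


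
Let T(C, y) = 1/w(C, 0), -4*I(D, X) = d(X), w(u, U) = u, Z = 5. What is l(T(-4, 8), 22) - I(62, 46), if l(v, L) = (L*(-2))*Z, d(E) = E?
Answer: -417/2 ≈ -208.50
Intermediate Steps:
I(D, X) = -X/4
T(C, y) = 1/C
l(v, L) = -10*L (l(v, L) = (L*(-2))*5 = -2*L*5 = -10*L)
l(T(-4, 8), 22) - I(62, 46) = -10*22 - (-1)*46/4 = -220 - 1*(-23/2) = -220 + 23/2 = -417/2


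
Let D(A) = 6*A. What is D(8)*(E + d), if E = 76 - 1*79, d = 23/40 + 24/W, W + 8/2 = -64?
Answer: -11334/85 ≈ -133.34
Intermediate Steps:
W = -68 (W = -4 - 64 = -68)
d = 151/680 (d = 23/40 + 24/(-68) = 23*(1/40) + 24*(-1/68) = 23/40 - 6/17 = 151/680 ≈ 0.22206)
E = -3 (E = 76 - 79 = -3)
D(8)*(E + d) = (6*8)*(-3 + 151/680) = 48*(-1889/680) = -11334/85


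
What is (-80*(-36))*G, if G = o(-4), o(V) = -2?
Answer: -5760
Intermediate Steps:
G = -2
(-80*(-36))*G = -80*(-36)*(-2) = 2880*(-2) = -5760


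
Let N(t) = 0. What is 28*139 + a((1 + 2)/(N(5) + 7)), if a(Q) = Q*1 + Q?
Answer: 27250/7 ≈ 3892.9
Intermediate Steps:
a(Q) = 2*Q (a(Q) = Q + Q = 2*Q)
28*139 + a((1 + 2)/(N(5) + 7)) = 28*139 + 2*((1 + 2)/(0 + 7)) = 3892 + 2*(3/7) = 3892 + 6/7 = 27250/7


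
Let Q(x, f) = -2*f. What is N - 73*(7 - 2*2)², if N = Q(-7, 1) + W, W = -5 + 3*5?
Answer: -649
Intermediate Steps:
W = 10 (W = -5 + 15 = 10)
N = 8 (N = -2*1 + 10 = -2 + 10 = 8)
N - 73*(7 - 2*2)² = 8 - 73*(7 - 2*2)² = 8 - 73*(7 - 4)² = 8 - 73*3² = 8 - 73*9 = 8 - 657 = -649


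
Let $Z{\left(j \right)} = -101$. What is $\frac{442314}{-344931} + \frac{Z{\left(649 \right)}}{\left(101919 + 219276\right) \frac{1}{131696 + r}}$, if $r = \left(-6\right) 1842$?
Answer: $- \frac{62972006626}{1605653805} \approx -39.219$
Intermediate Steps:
$r = -11052$
$\frac{442314}{-344931} + \frac{Z{\left(649 \right)}}{\left(101919 + 219276\right) \frac{1}{131696 + r}} = \frac{442314}{-344931} - \frac{101}{\left(101919 + 219276\right) \frac{1}{131696 - 11052}} = 442314 \left(- \frac{1}{344931}\right) - \frac{101}{321195 \cdot \frac{1}{120644}} = - \frac{147438}{114977} - \frac{101}{321195 \cdot \frac{1}{120644}} = - \frac{147438}{114977} - \frac{101}{\frac{321195}{120644}} = - \frac{147438}{114977} - \frac{12185044}{321195} = - \frac{62972006626}{1605653805}$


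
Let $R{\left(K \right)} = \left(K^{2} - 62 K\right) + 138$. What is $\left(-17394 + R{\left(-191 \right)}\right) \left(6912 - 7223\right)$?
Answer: $-9661837$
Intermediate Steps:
$R{\left(K \right)} = 138 + K^{2} - 62 K$
$\left(-17394 + R{\left(-191 \right)}\right) \left(6912 - 7223\right) = \left(-17394 + \left(138 + \left(-191\right)^{2} - -11842\right)\right) \left(6912 - 7223\right) = \left(-17394 + \left(138 + 36481 + 11842\right)\right) \left(-311\right) = \left(-17394 + 48461\right) \left(-311\right) = 31067 \left(-311\right) = -9661837$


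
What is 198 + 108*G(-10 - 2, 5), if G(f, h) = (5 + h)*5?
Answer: 5598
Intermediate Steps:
G(f, h) = 25 + 5*h
198 + 108*G(-10 - 2, 5) = 198 + 108*(25 + 5*5) = 198 + 108*(25 + 25) = 198 + 108*50 = 198 + 5400 = 5598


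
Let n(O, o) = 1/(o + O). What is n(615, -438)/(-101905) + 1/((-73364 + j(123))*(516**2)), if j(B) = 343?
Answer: -6486772187/116894663308865520 ≈ -5.5492e-8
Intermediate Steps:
n(O, o) = 1/(O + o)
n(615, -438)/(-101905) + 1/((-73364 + j(123))*(516**2)) = 1/((615 - 438)*(-101905)) + 1/((-73364 + 343)*(516**2)) = -1/101905/177 + 1/(-73021*266256) = (1/177)*(-1/101905) - 1/73021*1/266256 = -1/18037185 - 1/19442279376 = -6486772187/116894663308865520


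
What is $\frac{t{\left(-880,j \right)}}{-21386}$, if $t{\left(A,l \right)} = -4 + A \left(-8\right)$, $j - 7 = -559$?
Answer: $- \frac{3518}{10693} \approx -0.329$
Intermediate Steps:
$j = -552$ ($j = 7 - 559 = -552$)
$t{\left(A,l \right)} = -4 - 8 A$
$\frac{t{\left(-880,j \right)}}{-21386} = \frac{-4 - -7040}{-21386} = \left(-4 + 7040\right) \left(- \frac{1}{21386}\right) = 7036 \left(- \frac{1}{21386}\right) = - \frac{3518}{10693}$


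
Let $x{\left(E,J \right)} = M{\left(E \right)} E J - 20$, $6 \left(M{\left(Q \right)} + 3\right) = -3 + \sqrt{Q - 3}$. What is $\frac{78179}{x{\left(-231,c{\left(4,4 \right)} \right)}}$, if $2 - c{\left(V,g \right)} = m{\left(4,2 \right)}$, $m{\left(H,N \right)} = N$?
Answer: $- \frac{78179}{20} \approx -3908.9$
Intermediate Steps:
$M{\left(Q \right)} = - \frac{7}{2} + \frac{\sqrt{-3 + Q}}{6}$ ($M{\left(Q \right)} = -3 + \frac{-3 + \sqrt{Q - 3}}{6} = -3 + \frac{-3 + \sqrt{-3 + Q}}{6} = -3 + \left(- \frac{1}{2} + \frac{\sqrt{-3 + Q}}{6}\right) = - \frac{7}{2} + \frac{\sqrt{-3 + Q}}{6}$)
$c{\left(V,g \right)} = 0$ ($c{\left(V,g \right)} = 2 - 2 = 0$)
$x{\left(E,J \right)} = -20 + E J \left(- \frac{7}{2} + \frac{\sqrt{-3 + E}}{6}\right)$ ($x{\left(E,J \right)} = \left(- \frac{7}{2} + \frac{\sqrt{-3 + E}}{6}\right) E J - 20 = E \left(- \frac{7}{2} + \frac{\sqrt{-3 + E}}{6}\right) J - 20 = E J \left(- \frac{7}{2} + \frac{\sqrt{-3 + E}}{6}\right) - 20 = -20 + E J \left(- \frac{7}{2} + \frac{\sqrt{-3 + E}}{6}\right)$)
$\frac{78179}{x{\left(-231,c{\left(4,4 \right)} \right)}} = \frac{78179}{-20 + \frac{1}{6} \left(-231\right) 0 \left(-21 + \sqrt{-3 - 231}\right)} = \frac{78179}{-20 + \frac{1}{6} \left(-231\right) 0 \left(-21 + \sqrt{-234}\right)} = \frac{78179}{-20 + \frac{1}{6} \left(-231\right) 0 \left(-21 + 3 i \sqrt{26}\right)} = \frac{78179}{-20 + 0} = \frac{78179}{-20} = 78179 \left(- \frac{1}{20}\right) = - \frac{78179}{20}$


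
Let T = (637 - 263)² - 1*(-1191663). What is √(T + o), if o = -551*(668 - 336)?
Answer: 3*√127623 ≈ 1071.7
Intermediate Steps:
T = 1331539 (T = 374² + 1191663 = 139876 + 1191663 = 1331539)
o = -182932 (o = -551*332 = -182932)
√(T + o) = √(1331539 - 182932) = √1148607 = 3*√127623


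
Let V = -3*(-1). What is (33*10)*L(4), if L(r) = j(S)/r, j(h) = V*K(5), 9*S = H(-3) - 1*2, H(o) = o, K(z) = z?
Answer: 2475/2 ≈ 1237.5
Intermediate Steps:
V = 3
S = -5/9 (S = (-3 - 1*2)/9 = (-3 - 2)/9 = (⅑)*(-5) = -5/9 ≈ -0.55556)
j(h) = 15 (j(h) = 3*5 = 15)
L(r) = 15/r
(33*10)*L(4) = (33*10)*(15/4) = 330*(15*(¼)) = 330*(15/4) = 2475/2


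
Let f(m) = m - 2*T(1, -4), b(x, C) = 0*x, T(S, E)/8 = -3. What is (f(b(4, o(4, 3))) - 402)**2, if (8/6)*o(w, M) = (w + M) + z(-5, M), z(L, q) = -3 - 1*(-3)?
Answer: 125316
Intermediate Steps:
z(L, q) = 0 (z(L, q) = -3 + 3 = 0)
T(S, E) = -24 (T(S, E) = 8*(-3) = -24)
o(w, M) = 3*M/4 + 3*w/4 (o(w, M) = 3*((w + M) + 0)/4 = 3*((M + w) + 0)/4 = 3*(M + w)/4 = 3*M/4 + 3*w/4)
b(x, C) = 0
f(m) = 48 + m (f(m) = m - 2*(-24) = m + 48 = 48 + m)
(f(b(4, o(4, 3))) - 402)**2 = ((48 + 0) - 402)**2 = (48 - 402)**2 = (-354)**2 = 125316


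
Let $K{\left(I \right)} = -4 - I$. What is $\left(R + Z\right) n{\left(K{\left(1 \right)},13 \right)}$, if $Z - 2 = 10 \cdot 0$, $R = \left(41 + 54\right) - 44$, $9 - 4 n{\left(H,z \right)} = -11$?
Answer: $265$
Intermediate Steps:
$n{\left(H,z \right)} = 5$ ($n{\left(H,z \right)} = \frac{9}{4} - - \frac{11}{4} = \frac{9}{4} + \frac{11}{4} = 5$)
$R = 51$ ($R = 95 - 44 = 51$)
$Z = 2$ ($Z = 2 + 10 \cdot 0 = 2 + 0 = 2$)
$\left(R + Z\right) n{\left(K{\left(1 \right)},13 \right)} = \left(51 + 2\right) 5 = 53 \cdot 5 = 265$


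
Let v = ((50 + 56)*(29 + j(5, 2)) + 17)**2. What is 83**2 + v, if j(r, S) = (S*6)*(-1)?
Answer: 3315650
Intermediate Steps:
j(r, S) = -6*S (j(r, S) = (6*S)*(-1) = -6*S)
v = 3308761 (v = ((50 + 56)*(29 - 6*2) + 17)**2 = (106*(29 - 12) + 17)**2 = (106*17 + 17)**2 = (1802 + 17)**2 = 1819**2 = 3308761)
83**2 + v = 83**2 + 3308761 = 6889 + 3308761 = 3315650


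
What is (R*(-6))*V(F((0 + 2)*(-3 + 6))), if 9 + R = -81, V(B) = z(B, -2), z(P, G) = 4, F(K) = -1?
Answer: 2160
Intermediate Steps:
V(B) = 4
R = -90 (R = -9 - 81 = -90)
(R*(-6))*V(F((0 + 2)*(-3 + 6))) = -90*(-6)*4 = 540*4 = 2160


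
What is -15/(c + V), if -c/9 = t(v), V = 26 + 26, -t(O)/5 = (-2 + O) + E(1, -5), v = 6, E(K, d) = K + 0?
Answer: -15/277 ≈ -0.054152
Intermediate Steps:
E(K, d) = K
t(O) = 5 - 5*O (t(O) = -5*((-2 + O) + 1) = -5*(-1 + O) = 5 - 5*O)
V = 52
c = 225 (c = -9*(5 - 5*6) = -9*(5 - 30) = -9*(-25) = 225)
-15/(c + V) = -15/(225 + 52) = -15/277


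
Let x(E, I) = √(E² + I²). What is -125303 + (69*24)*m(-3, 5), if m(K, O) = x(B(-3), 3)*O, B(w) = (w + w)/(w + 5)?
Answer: -125303 + 24840*√2 ≈ -90174.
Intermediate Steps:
B(w) = 2*w/(5 + w) (B(w) = (2*w)/(5 + w) = 2*w/(5 + w))
m(K, O) = 3*O*√2 (m(K, O) = √((2*(-3)/(5 - 3))² + 3²)*O = √((2*(-3)/2)² + 9)*O = √((2*(-3)*(½))² + 9)*O = √((-3)² + 9)*O = √(9 + 9)*O = √18*O = (3*√2)*O = 3*O*√2)
-125303 + (69*24)*m(-3, 5) = -125303 + (69*24)*(3*5*√2) = -125303 + 1656*(15*√2) = -125303 + 24840*√2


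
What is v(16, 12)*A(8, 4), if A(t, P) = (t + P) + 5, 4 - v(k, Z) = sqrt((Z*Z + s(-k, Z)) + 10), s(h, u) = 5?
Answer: 68 - 17*sqrt(159) ≈ -146.36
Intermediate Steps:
v(k, Z) = 4 - sqrt(15 + Z**2) (v(k, Z) = 4 - sqrt((Z*Z + 5) + 10) = 4 - sqrt((Z**2 + 5) + 10) = 4 - sqrt((5 + Z**2) + 10) = 4 - sqrt(15 + Z**2))
A(t, P) = 5 + P + t (A(t, P) = (P + t) + 5 = 5 + P + t)
v(16, 12)*A(8, 4) = (4 - sqrt(15 + 12**2))*(5 + 4 + 8) = (4 - sqrt(15 + 144))*17 = (4 - sqrt(159))*17 = 68 - 17*sqrt(159)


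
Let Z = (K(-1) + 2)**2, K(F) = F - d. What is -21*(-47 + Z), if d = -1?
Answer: 903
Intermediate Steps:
K(F) = 1 + F (K(F) = F - 1*(-1) = F + 1 = 1 + F)
Z = 4 (Z = ((1 - 1) + 2)**2 = (0 + 2)**2 = 2**2 = 4)
-21*(-47 + Z) = -21*(-47 + 4) = -21*(-43) = 903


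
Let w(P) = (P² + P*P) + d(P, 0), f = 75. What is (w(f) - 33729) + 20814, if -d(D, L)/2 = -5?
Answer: -1655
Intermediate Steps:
d(D, L) = 10 (d(D, L) = -2*(-5) = 10)
w(P) = 10 + 2*P² (w(P) = (P² + P*P) + 10 = (P² + P²) + 10 = 2*P² + 10 = 10 + 2*P²)
(w(f) - 33729) + 20814 = ((10 + 2*75²) - 33729) + 20814 = ((10 + 2*5625) - 33729) + 20814 = ((10 + 11250) - 33729) + 20814 = (11260 - 33729) + 20814 = -22469 + 20814 = -1655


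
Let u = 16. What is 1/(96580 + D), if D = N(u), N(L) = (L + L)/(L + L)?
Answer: 1/96581 ≈ 1.0354e-5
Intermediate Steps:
N(L) = 1 (N(L) = (2*L)/((2*L)) = (2*L)*(1/(2*L)) = 1)
D = 1
1/(96580 + D) = 1/(96580 + 1) = 1/96581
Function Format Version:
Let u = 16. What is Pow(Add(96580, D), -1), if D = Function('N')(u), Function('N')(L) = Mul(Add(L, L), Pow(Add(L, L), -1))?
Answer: Rational(1, 96581) ≈ 1.0354e-5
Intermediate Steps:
Function('N')(L) = 1 (Function('N')(L) = Mul(Mul(2, L), Pow(Mul(2, L), -1)) = Mul(Mul(2, L), Mul(Rational(1, 2), Pow(L, -1))) = 1)
D = 1
Pow(Add(96580, D), -1) = Pow(Add(96580, 1), -1) = Pow(96581, -1) = Rational(1, 96581)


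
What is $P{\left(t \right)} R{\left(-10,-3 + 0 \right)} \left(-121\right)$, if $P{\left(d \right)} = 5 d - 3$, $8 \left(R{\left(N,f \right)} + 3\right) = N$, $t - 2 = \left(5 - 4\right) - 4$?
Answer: $-4114$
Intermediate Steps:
$t = -1$ ($t = 2 + \left(\left(5 - 4\right) - 4\right) = 2 + \left(1 - 4\right) = 2 - 3 = -1$)
$R{\left(N,f \right)} = -3 + \frac{N}{8}$
$P{\left(d \right)} = -3 + 5 d$
$P{\left(t \right)} R{\left(-10,-3 + 0 \right)} \left(-121\right) = \left(-3 + 5 \left(-1\right)\right) \left(-3 + \frac{1}{8} \left(-10\right)\right) \left(-121\right) = \left(-3 - 5\right) \left(-3 - \frac{5}{4}\right) \left(-121\right) = \left(-8\right) \left(- \frac{17}{4}\right) \left(-121\right) = 34 \left(-121\right) = -4114$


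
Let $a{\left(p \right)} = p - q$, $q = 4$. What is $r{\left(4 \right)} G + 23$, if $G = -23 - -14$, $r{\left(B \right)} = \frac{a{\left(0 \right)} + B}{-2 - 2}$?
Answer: $23$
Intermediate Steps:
$a{\left(p \right)} = -4 + p$ ($a{\left(p \right)} = p - 4 = -4 + p$)
$r{\left(B \right)} = 1 - \frac{B}{4}$ ($r{\left(B \right)} = \frac{\left(-4 + 0\right) + B}{-2 - 2} = \frac{-4 + B}{-4} = \left(-4 + B\right) \left(- \frac{1}{4}\right) = 1 - \frac{B}{4}$)
$G = -9$ ($G = -23 + 14 = -9$)
$r{\left(4 \right)} G + 23 = \left(1 - 1\right) \left(-9\right) + 23 = 0 \left(-9\right) + 23 = 0 + 23 = 23$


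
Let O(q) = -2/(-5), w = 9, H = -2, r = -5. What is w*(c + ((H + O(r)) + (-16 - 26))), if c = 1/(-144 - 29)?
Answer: -339471/865 ≈ -392.45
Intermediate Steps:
O(q) = 2/5 (O(q) = -2*(-1/5) = 2/5)
c = -1/173 (c = 1/(-173) = -1/173 ≈ -0.0057803)
w*(c + ((H + O(r)) + (-16 - 26))) = 9*(-1/173 + ((-2 + 2/5) + (-16 - 26))) = 9*(-1/173 + (-8/5 - 42)) = 9*(-1/173 - 218/5) = 9*(-37719/865) = -339471/865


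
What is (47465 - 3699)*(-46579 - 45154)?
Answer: -4014786478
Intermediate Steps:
(47465 - 3699)*(-46579 - 45154) = 43766*(-91733) = -4014786478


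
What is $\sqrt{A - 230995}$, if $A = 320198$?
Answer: $\sqrt{89203} \approx 298.67$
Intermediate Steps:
$\sqrt{A - 230995} = \sqrt{320198 - 230995} = \sqrt{89203}$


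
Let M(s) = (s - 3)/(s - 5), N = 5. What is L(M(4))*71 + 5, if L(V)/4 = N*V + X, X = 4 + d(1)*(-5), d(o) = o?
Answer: -1699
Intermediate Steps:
M(s) = (-3 + s)/(-5 + s)
X = -1 (X = 4 + 1*(-5) = 4 - 5 = -1)
L(V) = -4 + 20*V (L(V) = 4*(5*V - 1) = 4*(-1 + 5*V) = -4 + 20*V)
L(M(4))*71 + 5 = (-4 + 20*((-3 + 4)/(-5 + 4)))*71 + 5 = (-4 + 20*(1/(-1)))*71 + 5 = (-4 + 20*(-1*1))*71 + 5 = (-4 + 20*(-1))*71 + 5 = (-4 - 20)*71 + 5 = -24*71 + 5 = -1704 + 5 = -1699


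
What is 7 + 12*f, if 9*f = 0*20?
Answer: 7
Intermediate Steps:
f = 0 (f = (0*20)/9 = (⅑)*0 = 0)
7 + 12*f = 7 + 12*0 = 7 + 0 = 7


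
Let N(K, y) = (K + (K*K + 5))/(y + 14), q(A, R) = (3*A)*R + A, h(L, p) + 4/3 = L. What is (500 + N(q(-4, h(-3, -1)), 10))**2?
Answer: 206123449/576 ≈ 3.5785e+5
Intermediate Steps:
h(L, p) = -4/3 + L
q(A, R) = A + 3*A*R (q(A, R) = 3*A*R + A = A + 3*A*R)
N(K, y) = (5 + K + K**2)/(14 + y) (N(K, y) = (K + (K**2 + 5))/(14 + y) = (K + (5 + K**2))/(14 + y) = (5 + K + K**2)/(14 + y))
(500 + N(q(-4, h(-3, -1)), 10))**2 = (500 + (5 - 4*(1 + 3*(-4/3 - 3)) + (-4*(1 + 3*(-4/3 - 3)))**2)/(14 + 10))**2 = (500 + (5 - 4*(1 + 3*(-13/3)) + (-4*(1 + 3*(-13/3)))**2)/24)**2 = (500 + (5 - 4*(1 - 13) + (-4*(1 - 13))**2)/24)**2 = (500 + (5 - 4*(-12) + (-4*(-12))**2)/24)**2 = (500 + (5 + 48 + 48**2)/24)**2 = (500 + (5 + 48 + 2304)/24)**2 = (500 + (1/24)*2357)**2 = (500 + 2357/24)**2 = (14357/24)**2 = 206123449/576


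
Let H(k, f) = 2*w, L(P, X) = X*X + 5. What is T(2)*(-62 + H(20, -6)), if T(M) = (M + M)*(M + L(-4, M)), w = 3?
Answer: -2464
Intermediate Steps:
L(P, X) = 5 + X² (L(P, X) = X² + 5 = 5 + X²)
H(k, f) = 6 (H(k, f) = 2*3 = 6)
T(M) = 2*M*(5 + M + M²) (T(M) = (M + M)*(M + (5 + M²)) = (2*M)*(5 + M + M²) = 2*M*(5 + M + M²))
T(2)*(-62 + H(20, -6)) = (2*2*(5 + 2 + 2²))*(-62 + 6) = (2*2*(5 + 2 + 4))*(-56) = (2*2*11)*(-56) = 44*(-56) = -2464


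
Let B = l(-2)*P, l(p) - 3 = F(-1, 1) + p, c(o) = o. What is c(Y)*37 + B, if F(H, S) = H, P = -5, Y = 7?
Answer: 259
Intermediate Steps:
l(p) = 2 + p (l(p) = 3 + (-1 + p) = 2 + p)
B = 0 (B = (2 - 2)*(-5) = 0*(-5) = 0)
c(Y)*37 + B = 7*37 + 0 = 259 + 0 = 259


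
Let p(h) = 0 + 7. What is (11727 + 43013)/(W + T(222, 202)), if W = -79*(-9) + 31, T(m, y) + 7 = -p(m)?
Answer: 1955/26 ≈ 75.192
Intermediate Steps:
p(h) = 7
T(m, y) = -14 (T(m, y) = -7 - 1*7 = -7 - 7 = -14)
W = 742 (W = 711 + 31 = 742)
(11727 + 43013)/(W + T(222, 202)) = (11727 + 43013)/(742 - 14) = 54740/728 = 54740*(1/728) = 1955/26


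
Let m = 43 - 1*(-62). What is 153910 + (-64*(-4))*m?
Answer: 180790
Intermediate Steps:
m = 105 (m = 43 + 62 = 105)
153910 + (-64*(-4))*m = 153910 - 64*(-4)*105 = 153910 - 32*(-8)*105 = 153910 + 256*105 = 153910 + 26880 = 180790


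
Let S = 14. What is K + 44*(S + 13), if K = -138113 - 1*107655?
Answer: -244580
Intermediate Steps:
K = -245768 (K = -138113 - 107655 = -245768)
K + 44*(S + 13) = -245768 + 44*(14 + 13) = -245768 + 44*27 = -245768 + 1188 = -244580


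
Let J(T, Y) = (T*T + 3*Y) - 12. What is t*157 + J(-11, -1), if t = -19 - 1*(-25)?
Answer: 1048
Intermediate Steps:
t = 6 (t = -19 + 25 = 6)
J(T, Y) = -12 + T² + 3*Y (J(T, Y) = (T² + 3*Y) - 12 = -12 + T² + 3*Y)
t*157 + J(-11, -1) = 6*157 + (-12 + (-11)² + 3*(-1)) = 942 + (-12 + 121 - 3) = 942 + 106 = 1048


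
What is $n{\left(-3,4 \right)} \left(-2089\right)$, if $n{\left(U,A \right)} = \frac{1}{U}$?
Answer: $\frac{2089}{3} \approx 696.33$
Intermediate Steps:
$n{\left(-3,4 \right)} \left(-2089\right) = \frac{1}{-3} \left(-2089\right) = \left(- \frac{1}{3}\right) \left(-2089\right) = \frac{2089}{3}$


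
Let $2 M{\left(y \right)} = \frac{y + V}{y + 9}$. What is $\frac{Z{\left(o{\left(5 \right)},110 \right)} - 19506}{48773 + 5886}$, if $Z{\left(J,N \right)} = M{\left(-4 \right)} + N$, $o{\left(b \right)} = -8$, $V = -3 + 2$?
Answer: $- \frac{38793}{109318} \approx -0.35486$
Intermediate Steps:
$V = -1$
$M{\left(y \right)} = \frac{-1 + y}{2 \left(9 + y\right)}$ ($M{\left(y \right)} = \frac{\left(y - 1\right) \frac{1}{y + 9}}{2} = \frac{\left(-1 + y\right) \frac{1}{9 + y}}{2} = \frac{\frac{1}{9 + y} \left(-1 + y\right)}{2} = \frac{-1 + y}{2 \left(9 + y\right)}$)
$Z{\left(J,N \right)} = - \frac{1}{2} + N$ ($Z{\left(J,N \right)} = \frac{-1 - 4}{2 \left(9 - 4\right)} + N = \frac{1}{2} \cdot \frac{1}{5} \left(-5\right) + N = - \frac{1}{2} + N$)
$\frac{Z{\left(o{\left(5 \right)},110 \right)} - 19506}{48773 + 5886} = \frac{\left(- \frac{1}{2} + 110\right) - 19506}{48773 + 5886} = \frac{\frac{219}{2} - 19506}{54659} = \left(- \frac{38793}{2}\right) \frac{1}{54659} = - \frac{38793}{109318}$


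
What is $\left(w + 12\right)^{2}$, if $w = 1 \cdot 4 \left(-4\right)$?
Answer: $16$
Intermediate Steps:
$w = -16$ ($w = 4 \left(-4\right) = -16$)
$\left(w + 12\right)^{2} = \left(-16 + 12\right)^{2} = \left(-4\right)^{2} = 16$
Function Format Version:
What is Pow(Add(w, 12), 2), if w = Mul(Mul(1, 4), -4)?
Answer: 16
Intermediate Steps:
w = -16 (w = Mul(4, -4) = -16)
Pow(Add(w, 12), 2) = Pow(Add(-16, 12), 2) = Pow(-4, 2) = 16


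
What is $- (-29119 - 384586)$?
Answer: $413705$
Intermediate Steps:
$- (-29119 - 384586) = \left(-1\right) \left(-413705\right) = 413705$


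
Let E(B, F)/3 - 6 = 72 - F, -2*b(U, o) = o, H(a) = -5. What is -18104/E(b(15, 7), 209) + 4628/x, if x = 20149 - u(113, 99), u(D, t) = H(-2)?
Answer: 20371490/440029 ≈ 46.296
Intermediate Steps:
u(D, t) = -5
b(U, o) = -o/2
x = 20154 (x = 20149 - 1*(-5) = 20149 + 5 = 20154)
E(B, F) = 234 - 3*F (E(B, F) = 18 + 3*(72 - F) = 18 + (216 - 3*F) = 234 - 3*F)
-18104/E(b(15, 7), 209) + 4628/x = -18104/(234 - 3*209) + 4628/20154 = -18104/(234 - 627) + 4628*(1/20154) = -18104/(-393) + 2314/10077 = -18104*(-1/393) + 2314/10077 = 18104/393 + 2314/10077 = 20371490/440029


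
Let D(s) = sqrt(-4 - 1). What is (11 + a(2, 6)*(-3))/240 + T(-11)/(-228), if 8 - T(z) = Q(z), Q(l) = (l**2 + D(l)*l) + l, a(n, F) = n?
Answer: 427/912 - 11*I*sqrt(5)/228 ≈ 0.4682 - 0.10788*I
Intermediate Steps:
D(s) = I*sqrt(5) (D(s) = sqrt(-5) = I*sqrt(5))
Q(l) = l + l**2 + I*l*sqrt(5) (Q(l) = (l**2 + (I*sqrt(5))*l) + l = (l**2 + I*l*sqrt(5)) + l = l + l**2 + I*l*sqrt(5))
T(z) = 8 - z*(1 + z + I*sqrt(5))
(11 + a(2, 6)*(-3))/240 + T(-11)/(-228) = (11 + 2*(-3))/240 + (8 - 1*(-11)*(1 - 11 + I*sqrt(5)))/(-228) = (11 - 6)*(1/240) + (8 - 1*(-11)*(-10 + I*sqrt(5)))*(-1/228) = 5*(1/240) + (8 + (-110 + 11*I*sqrt(5)))*(-1/228) = 1/48 + (-102 + 11*I*sqrt(5))*(-1/228) = 1/48 + (17/38 - 11*I*sqrt(5)/228) = 427/912 - 11*I*sqrt(5)/228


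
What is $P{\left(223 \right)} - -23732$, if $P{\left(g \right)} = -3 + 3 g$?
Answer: $24398$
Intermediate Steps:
$P{\left(223 \right)} - -23732 = \left(-3 + 3 \cdot 223\right) - -23732 = \left(-3 + 669\right) + 23732 = 666 + 23732 = 24398$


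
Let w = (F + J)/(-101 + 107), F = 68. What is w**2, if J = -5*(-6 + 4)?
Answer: 169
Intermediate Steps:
J = 10 (J = -5*(-2) = 10)
w = 13 (w = (68 + 10)/(-101 + 107) = 78/6 = 78*(1/6) = 13)
w**2 = 13**2 = 169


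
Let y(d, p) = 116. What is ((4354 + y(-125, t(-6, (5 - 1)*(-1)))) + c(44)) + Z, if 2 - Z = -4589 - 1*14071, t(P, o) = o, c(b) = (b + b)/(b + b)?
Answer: 23133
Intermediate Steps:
c(b) = 1 (c(b) = (2*b)/((2*b)) = (2*b)*(1/(2*b)) = 1)
Z = 18662 (Z = 2 - (-4589 - 1*14071) = 2 - (-4589 - 14071) = 2 - 1*(-18660) = 2 + 18660 = 18662)
((4354 + y(-125, t(-6, (5 - 1)*(-1)))) + c(44)) + Z = ((4354 + 116) + 1) + 18662 = (4470 + 1) + 18662 = 4471 + 18662 = 23133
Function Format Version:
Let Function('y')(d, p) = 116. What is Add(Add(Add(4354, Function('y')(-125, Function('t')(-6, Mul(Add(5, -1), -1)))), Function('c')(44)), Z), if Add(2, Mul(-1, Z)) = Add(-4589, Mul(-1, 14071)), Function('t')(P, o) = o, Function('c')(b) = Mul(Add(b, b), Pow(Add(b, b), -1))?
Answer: 23133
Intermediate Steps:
Function('c')(b) = 1 (Function('c')(b) = Mul(Mul(2, b), Pow(Mul(2, b), -1)) = Mul(Mul(2, b), Mul(Rational(1, 2), Pow(b, -1))) = 1)
Z = 18662 (Z = Add(2, Mul(-1, Add(-4589, Mul(-1, 14071)))) = Add(2, Mul(-1, Add(-4589, -14071))) = Add(2, Mul(-1, -18660)) = Add(2, 18660) = 18662)
Add(Add(Add(4354, Function('y')(-125, Function('t')(-6, Mul(Add(5, -1), -1)))), Function('c')(44)), Z) = Add(Add(Add(4354, 116), 1), 18662) = Add(Add(4470, 1), 18662) = Add(4471, 18662) = 23133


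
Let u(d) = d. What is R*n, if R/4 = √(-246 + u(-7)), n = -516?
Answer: -2064*I*√253 ≈ -32830.0*I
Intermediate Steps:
R = 4*I*√253 (R = 4*√(-246 - 7) = 4*√(-253) = 4*(I*√253) = 4*I*√253 ≈ 63.624*I)
R*n = (4*I*√253)*(-516) = -2064*I*√253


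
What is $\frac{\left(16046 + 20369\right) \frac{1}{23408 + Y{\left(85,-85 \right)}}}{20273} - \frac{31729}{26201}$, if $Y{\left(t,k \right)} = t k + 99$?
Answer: $- \frac{78739191063}{65026742242} \approx -1.2109$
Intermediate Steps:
$Y{\left(t,k \right)} = 99 + k t$ ($Y{\left(t,k \right)} = k t + 99 = 99 + k t$)
$\frac{\left(16046 + 20369\right) \frac{1}{23408 + Y{\left(85,-85 \right)}}}{20273} - \frac{31729}{26201} = \frac{\left(16046 + 20369\right) \frac{1}{23408 + \left(99 - 7225\right)}}{20273} - \frac{31729}{26201} = \frac{36415}{23408 + \left(99 - 7225\right)} \frac{1}{20273} - \frac{31729}{26201} = \frac{36415}{23408 - 7126} \cdot \frac{1}{20273} - \frac{31729}{26201} = \frac{36415}{16282} \cdot \frac{1}{20273} - \frac{31729}{26201} = \frac{36415}{330084986} - \frac{31729}{26201} = - \frac{78739191063}{65026742242}$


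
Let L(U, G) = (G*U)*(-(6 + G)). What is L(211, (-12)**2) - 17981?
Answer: -4575581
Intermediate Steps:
L(U, G) = G*U*(-6 - G) (L(U, G) = (G*U)*(-6 - G) = G*U*(-6 - G))
L(211, (-12)**2) - 17981 = -1*(-12)**2*211*(6 + (-12)**2) - 17981 = -1*144*211*(6 + 144) - 17981 = -1*144*211*150 - 17981 = -4557600 - 17981 = -4575581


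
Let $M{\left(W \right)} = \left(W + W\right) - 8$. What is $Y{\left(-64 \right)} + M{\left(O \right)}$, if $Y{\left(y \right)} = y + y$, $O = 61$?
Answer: $-14$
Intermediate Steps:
$Y{\left(y \right)} = 2 y$
$M{\left(W \right)} = -8 + 2 W$ ($M{\left(W \right)} = 2 W - 8 = -8 + 2 W$)
$Y{\left(-64 \right)} + M{\left(O \right)} = 2 \left(-64\right) + \left(-8 + 2 \cdot 61\right) = -128 + \left(-8 + 122\right) = -128 + 114 = -14$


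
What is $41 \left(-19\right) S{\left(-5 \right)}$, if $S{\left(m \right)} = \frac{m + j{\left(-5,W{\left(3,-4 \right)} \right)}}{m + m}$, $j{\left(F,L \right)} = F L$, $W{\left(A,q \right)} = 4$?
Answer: $- \frac{3895}{2} \approx -1947.5$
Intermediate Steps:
$S{\left(m \right)} = \frac{-20 + m}{2 m}$ ($S{\left(m \right)} = \frac{m - 20}{m + m} = \frac{m - 20}{2 m} = \left(-20 + m\right) \frac{1}{2 m} = \frac{-20 + m}{2 m}$)
$41 \left(-19\right) S{\left(-5 \right)} = 41 \left(-19\right) \frac{-20 - 5}{2 \left(-5\right)} = - 779 \cdot \frac{1}{2} \left(- \frac{1}{5}\right) \left(-25\right) = \left(-779\right) \frac{5}{2} = - \frac{3895}{2}$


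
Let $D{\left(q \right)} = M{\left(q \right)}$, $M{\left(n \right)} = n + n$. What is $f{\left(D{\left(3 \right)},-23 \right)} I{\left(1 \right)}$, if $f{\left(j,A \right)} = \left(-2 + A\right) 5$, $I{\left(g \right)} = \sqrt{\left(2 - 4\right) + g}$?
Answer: $- 125 i \approx - 125.0 i$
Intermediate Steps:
$M{\left(n \right)} = 2 n$
$D{\left(q \right)} = 2 q$
$I{\left(g \right)} = \sqrt{-2 + g}$
$f{\left(j,A \right)} = -10 + 5 A$
$f{\left(D{\left(3 \right)},-23 \right)} I{\left(1 \right)} = \left(-10 + 5 \left(-23\right)\right) \sqrt{-2 + 1} = \left(-10 - 115\right) \sqrt{-1} = - 125 i$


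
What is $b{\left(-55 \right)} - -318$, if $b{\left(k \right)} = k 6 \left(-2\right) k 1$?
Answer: $-35982$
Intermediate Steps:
$b{\left(k \right)} = - 12 k^{2}$ ($b{\left(k \right)} = 6 k \left(-2\right) k 1 = - 12 k k 1 = - 12 k^{2} \cdot 1 = - 12 k^{2}$)
$b{\left(-55 \right)} - -318 = - 12 \left(-55\right)^{2} - -318 = \left(-12\right) 3025 + 318 = -36300 + 318 = -35982$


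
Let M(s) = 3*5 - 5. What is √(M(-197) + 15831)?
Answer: √15841 ≈ 125.86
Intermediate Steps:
M(s) = 10 (M(s) = 15 - 5 = 10)
√(M(-197) + 15831) = √(10 + 15831) = √15841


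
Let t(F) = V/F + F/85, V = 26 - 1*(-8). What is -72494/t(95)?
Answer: -117077810/2383 ≈ -49130.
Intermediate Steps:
V = 34 (V = 26 + 8 = 34)
t(F) = 34/F + F/85
-72494/t(95) = -72494/(34/95 + (1/85)*95) = -72494/(34*(1/95) + 19/17) = -72494/(34/95 + 19/17) = -72494/2383/1615 = -72494*1615/2383 = -117077810/2383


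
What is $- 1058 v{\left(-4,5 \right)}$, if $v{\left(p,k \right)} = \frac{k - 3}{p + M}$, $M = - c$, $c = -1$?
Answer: $\frac{2116}{3} \approx 705.33$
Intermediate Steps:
$M = 1$ ($M = \left(-1\right) \left(-1\right) = 1$)
$v{\left(p,k \right)} = \frac{-3 + k}{1 + p}$ ($v{\left(p,k \right)} = \frac{k - 3}{p + 1} = \frac{-3 + k}{1 + p}$)
$- 1058 v{\left(-4,5 \right)} = - 1058 \frac{-3 + 5}{1 - 4} = - 1058 \frac{1}{-3} \cdot 2 = - 1058 \left(\left(- \frac{1}{3}\right) 2\right) = \left(-1058\right) \left(- \frac{2}{3}\right) = \frac{2116}{3}$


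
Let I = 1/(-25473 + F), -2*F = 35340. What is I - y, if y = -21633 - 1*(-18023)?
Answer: 155746229/43143 ≈ 3610.0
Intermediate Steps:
F = -17670 (F = -½*35340 = -17670)
y = -3610 (y = -21633 + 18023 = -3610)
I = -1/43143 (I = 1/(-25473 - 17670) = 1/(-43143) = -1/43143 ≈ -2.3179e-5)
I - y = -1/43143 - 1*(-3610) = -1/43143 + 3610 = 155746229/43143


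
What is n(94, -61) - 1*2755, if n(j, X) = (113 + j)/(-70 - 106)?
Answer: -485087/176 ≈ -2756.2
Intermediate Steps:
n(j, X) = -113/176 - j/176 (n(j, X) = (113 + j)/(-176) = (113 + j)*(-1/176) = -113/176 - j/176)
n(94, -61) - 1*2755 = (-113/176 - 1/176*94) - 1*2755 = (-113/176 - 47/88) - 2755 = -207/176 - 2755 = -485087/176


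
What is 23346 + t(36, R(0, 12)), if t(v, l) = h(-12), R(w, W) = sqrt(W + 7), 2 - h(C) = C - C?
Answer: 23348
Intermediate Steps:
h(C) = 2 (h(C) = 2 - (C - C) = 2 - 1*0 = 2 + 0 = 2)
R(w, W) = sqrt(7 + W)
t(v, l) = 2
23346 + t(36, R(0, 12)) = 23346 + 2 = 23348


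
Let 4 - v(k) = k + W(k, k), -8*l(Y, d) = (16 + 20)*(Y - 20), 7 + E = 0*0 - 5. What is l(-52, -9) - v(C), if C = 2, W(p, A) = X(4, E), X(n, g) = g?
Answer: 310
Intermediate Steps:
E = -12 (E = -7 + (0*0 - 5) = -7 + (0 - 5) = -7 - 5 = -12)
l(Y, d) = 90 - 9*Y/2 (l(Y, d) = -(16 + 20)*(Y - 20)/8 = -9*(-20 + Y)/2 = -(-720 + 36*Y)/8 = 90 - 9*Y/2)
W(p, A) = -12
v(k) = 16 - k (v(k) = 4 - (k - 12) = 4 - (-12 + k) = 4 + (12 - k) = 16 - k)
l(-52, -9) - v(C) = (90 - 9/2*(-52)) - (16 - 1*2) = (90 + 234) - (16 - 2) = 324 - 1*14 = 324 - 14 = 310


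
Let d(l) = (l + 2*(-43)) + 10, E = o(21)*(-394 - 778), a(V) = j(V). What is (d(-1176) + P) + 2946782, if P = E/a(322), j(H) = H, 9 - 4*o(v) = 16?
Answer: 135494673/46 ≈ 2.9455e+6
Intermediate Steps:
o(v) = -7/4 (o(v) = 9/4 - ¼*16 = 9/4 - 4 = -7/4)
a(V) = V
E = 2051 (E = -7*(-394 - 778)/4 = -7/4*(-1172) = 2051)
P = 293/46 (P = 2051/322 = 2051*(1/322) = 293/46 ≈ 6.3696)
d(l) = -76 + l (d(l) = (l - 86) + 10 = (-86 + l) + 10 = -76 + l)
(d(-1176) + P) + 2946782 = ((-76 - 1176) + 293/46) + 2946782 = (-1252 + 293/46) + 2946782 = -57299/46 + 2946782 = 135494673/46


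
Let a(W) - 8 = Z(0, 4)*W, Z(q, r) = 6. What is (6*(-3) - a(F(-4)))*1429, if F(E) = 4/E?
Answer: -28580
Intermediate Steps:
a(W) = 8 + 6*W
(6*(-3) - a(F(-4)))*1429 = (6*(-3) - (8 + 6*(4/(-4))))*1429 = (-18 - (8 + 6*(4*(-1/4))))*1429 = (-18 - (8 + 6*(-1)))*1429 = (-18 - (8 - 6))*1429 = (-18 - 1*2)*1429 = (-18 - 2)*1429 = -20*1429 = -28580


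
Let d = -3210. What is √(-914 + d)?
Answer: 2*I*√1031 ≈ 64.218*I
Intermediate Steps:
√(-914 + d) = √(-914 - 3210) = √(-4124) = 2*I*√1031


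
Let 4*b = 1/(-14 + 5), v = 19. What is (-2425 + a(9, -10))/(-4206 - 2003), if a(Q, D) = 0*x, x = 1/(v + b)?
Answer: 2425/6209 ≈ 0.39056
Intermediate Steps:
b = -1/36 (b = 1/(4*(-14 + 5)) = (1/4)/(-9) = (1/4)*(-1/9) = -1/36 ≈ -0.027778)
x = 36/683 (x = 1/(19 - 1/36) = 1/(683/36) = 36/683 ≈ 0.052709)
a(Q, D) = 0 (a(Q, D) = 0*(36/683) = 0)
(-2425 + a(9, -10))/(-4206 - 2003) = (-2425 + 0)/(-4206 - 2003) = -2425/(-6209) = -2425*(-1/6209) = 2425/6209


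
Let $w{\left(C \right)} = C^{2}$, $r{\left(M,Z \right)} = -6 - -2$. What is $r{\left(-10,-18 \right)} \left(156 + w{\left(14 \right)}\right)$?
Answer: $-1408$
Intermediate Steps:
$r{\left(M,Z \right)} = -4$ ($r{\left(M,Z \right)} = -6 + 2 = -4$)
$r{\left(-10,-18 \right)} \left(156 + w{\left(14 \right)}\right) = - 4 \left(156 + 14^{2}\right) = - 4 \left(156 + 196\right) = \left(-4\right) 352 = -1408$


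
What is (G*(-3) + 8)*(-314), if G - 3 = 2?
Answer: 2198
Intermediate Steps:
G = 5 (G = 3 + 2 = 5)
(G*(-3) + 8)*(-314) = (5*(-3) + 8)*(-314) = (-15 + 8)*(-314) = -7*(-314) = 2198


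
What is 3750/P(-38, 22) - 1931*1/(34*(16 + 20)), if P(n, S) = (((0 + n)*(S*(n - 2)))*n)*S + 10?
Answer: -1799576591/1140597864 ≈ -1.5777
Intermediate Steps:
P(n, S) = 10 + S**2*n**2*(-2 + n) (P(n, S) = ((n*(S*(-2 + n)))*n)*S + 10 = ((S*n*(-2 + n))*n)*S + 10 = (S*n**2*(-2 + n))*S + 10 = S**2*n**2*(-2 + n) + 10 = 10 + S**2*n**2*(-2 + n))
3750/P(-38, 22) - 1931*1/(34*(16 + 20)) = 3750/(10 + 22**2*(-38)**3 - 2*22**2*(-38)**2) - 1931*1/(34*(16 + 20)) = 3750/(10 + 484*(-54872) - 2*484*1444) - 1931/(36*34) = 3750/(10 - 26558048 - 1397792) - 1931/1224 = 3750/(-27955830) - 1931*1/1224 = 3750*(-1/27955830) - 1931/1224 = -125/931861 - 1931/1224 = -1799576591/1140597864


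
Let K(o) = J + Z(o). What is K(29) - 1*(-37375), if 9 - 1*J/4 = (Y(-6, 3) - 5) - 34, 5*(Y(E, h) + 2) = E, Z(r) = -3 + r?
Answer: 188029/5 ≈ 37606.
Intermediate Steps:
Y(E, h) = -2 + E/5
J = 1024/5 (J = 36 - 4*(((-2 + (⅕)*(-6)) - 5) - 34) = 36 - 4*(((-2 - 6/5) - 5) - 34) = 36 - 4*((-16/5 - 5) - 34) = 36 - 4*(-41/5 - 34) = 36 - 4*(-211/5) = 36 + 844/5 = 1024/5 ≈ 204.80)
K(o) = 1009/5 + o (K(o) = 1024/5 + (-3 + o) = 1009/5 + o)
K(29) - 1*(-37375) = (1009/5 + 29) - 1*(-37375) = 1154/5 + 37375 = 188029/5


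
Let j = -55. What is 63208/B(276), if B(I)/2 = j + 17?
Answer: -15802/19 ≈ -831.68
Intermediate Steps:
B(I) = -76 (B(I) = 2*(-55 + 17) = 2*(-38) = -76)
63208/B(276) = 63208/(-76) = 63208*(-1/76) = -15802/19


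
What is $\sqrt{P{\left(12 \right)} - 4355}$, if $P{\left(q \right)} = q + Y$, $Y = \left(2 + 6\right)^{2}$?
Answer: $i \sqrt{4279} \approx 65.414 i$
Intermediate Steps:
$Y = 64$ ($Y = 8^{2} = 64$)
$P{\left(q \right)} = 64 + q$ ($P{\left(q \right)} = q + 64 = 64 + q$)
$\sqrt{P{\left(12 \right)} - 4355} = \sqrt{\left(64 + 12\right) - 4355} = \sqrt{76 - 4355} = \sqrt{-4279} = i \sqrt{4279}$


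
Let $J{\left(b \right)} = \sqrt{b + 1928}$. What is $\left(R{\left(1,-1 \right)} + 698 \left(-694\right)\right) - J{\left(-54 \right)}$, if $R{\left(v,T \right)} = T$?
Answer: $-484413 - \sqrt{1874} \approx -4.8446 \cdot 10^{5}$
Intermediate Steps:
$J{\left(b \right)} = \sqrt{1928 + b}$
$\left(R{\left(1,-1 \right)} + 698 \left(-694\right)\right) - J{\left(-54 \right)} = \left(-1 + 698 \left(-694\right)\right) - \sqrt{1928 - 54} = \left(-1 - 484412\right) - \sqrt{1874} = -484413 - \sqrt{1874}$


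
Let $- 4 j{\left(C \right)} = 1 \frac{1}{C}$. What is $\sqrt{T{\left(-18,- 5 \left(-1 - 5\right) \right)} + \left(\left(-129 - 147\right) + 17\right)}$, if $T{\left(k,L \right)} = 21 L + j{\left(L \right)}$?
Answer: $\frac{\sqrt{1335570}}{60} \approx 19.261$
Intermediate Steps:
$j{\left(C \right)} = - \frac{1}{4 C}$ ($j{\left(C \right)} = - \frac{1 \frac{1}{C}}{4} = - \frac{1}{4 C}$)
$T{\left(k,L \right)} = 21 L - \frac{1}{4 L}$
$\sqrt{T{\left(-18,- 5 \left(-1 - 5\right) \right)} + \left(\left(-129 - 147\right) + 17\right)} = \sqrt{\left(21 \left(- 5 \left(-1 - 5\right)\right) - \frac{1}{4 \left(- 5 \left(-1 - 5\right)\right)}\right) + \left(\left(-129 - 147\right) + 17\right)} = \sqrt{\left(21 \left(\left(-5\right) \left(-6\right)\right) - \frac{1}{4 \left(\left(-5\right) \left(-6\right)\right)}\right) + \left(-276 + 17\right)} = \sqrt{\left(21 \cdot 30 - \frac{1}{4 \cdot 30}\right) - 259} = \sqrt{\left(630 - \frac{1}{120}\right) - 259} = \sqrt{\frac{75599}{120} - 259} = \sqrt{\frac{44519}{120}} = \frac{\sqrt{1335570}}{60}$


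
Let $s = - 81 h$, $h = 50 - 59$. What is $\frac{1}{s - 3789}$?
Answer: $- \frac{1}{3060} \approx -0.0003268$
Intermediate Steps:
$h = -9$ ($h = 50 - 59 = -9$)
$s = 729$ ($s = \left(-81\right) \left(-9\right) = 729$)
$\frac{1}{s - 3789} = \frac{1}{729 - 3789} = \frac{1}{-3060} = - \frac{1}{3060}$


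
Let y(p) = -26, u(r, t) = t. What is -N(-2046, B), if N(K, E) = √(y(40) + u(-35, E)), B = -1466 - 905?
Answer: -I*√2397 ≈ -48.959*I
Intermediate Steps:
B = -2371
N(K, E) = √(-26 + E)
-N(-2046, B) = -√(-26 - 2371) = -√(-2397) = -I*√2397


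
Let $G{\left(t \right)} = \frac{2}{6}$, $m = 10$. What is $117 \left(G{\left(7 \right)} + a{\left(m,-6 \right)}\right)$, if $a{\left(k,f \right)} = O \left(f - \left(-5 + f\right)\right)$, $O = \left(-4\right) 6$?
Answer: $-14001$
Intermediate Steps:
$O = -24$
$a{\left(k,f \right)} = -120$ ($a{\left(k,f \right)} = - 24 \left(f - \left(-5 + f\right)\right) = \left(-24\right) 5 = -120$)
$G{\left(t \right)} = \frac{1}{3}$ ($G{\left(t \right)} = 2 \cdot \frac{1}{6} = \frac{1}{3}$)
$117 \left(G{\left(7 \right)} + a{\left(m,-6 \right)}\right) = 117 \left(\frac{1}{3} - 120\right) = 117 \left(- \frac{359}{3}\right) = -14001$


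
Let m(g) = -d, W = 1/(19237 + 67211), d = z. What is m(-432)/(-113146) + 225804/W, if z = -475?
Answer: 2208644338107557/113146 ≈ 1.9520e+10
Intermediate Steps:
d = -475
W = 1/86448 ≈ 1.1568e-5
m(g) = 475 (m(g) = -1*(-475) = 475)
m(-432)/(-113146) + 225804/W = 475/(-113146) + 225804/(1/86448) = 475*(-1/113146) + 225804*86448 = -475/113146 + 19520304192 = 2208644338107557/113146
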